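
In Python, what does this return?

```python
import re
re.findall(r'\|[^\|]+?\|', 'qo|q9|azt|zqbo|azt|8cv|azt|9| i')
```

['|q9|', '|zqbo|', '|8cv|', '|9|']

Walking the string: at [2:6] → '|q9|'; at [9:15] → '|zqbo|'; at [18:23] → '|8cv|'; at [26:29] → '|9|'.
No capturing groups, so `findall` returns the 4 full match strings.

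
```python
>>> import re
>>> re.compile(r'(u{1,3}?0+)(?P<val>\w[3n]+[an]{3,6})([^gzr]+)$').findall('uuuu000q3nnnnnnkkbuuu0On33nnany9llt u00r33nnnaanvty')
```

This matches 1 to 3 of the literal 'u' (lazy), then one or more of the literal '0' (captured); then a word character, then one or more of one of [3n], then 3 to 6 of one of [an] (captured as 'val'); then one or more of any character except [gzr] (captured); then anchored at the end.
Walking the string: at [36:51] match 'u00r33nnnaanvty', groups = ('u00', 'r33nnnaan', 'vty').
3 groups means the one result is a tuple of 3 captured strings — 1 here.

[('u00', 'r33nnnaan', 'vty')]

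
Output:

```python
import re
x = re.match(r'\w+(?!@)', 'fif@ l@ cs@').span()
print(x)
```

(0, 2)

Because the assertion is negative and zero-width, positions next to the forbidden text are skipped.
`re.match` won't scan ahead — the pattern has to work from the very first character.
The match spans [0:2] → 'fi'.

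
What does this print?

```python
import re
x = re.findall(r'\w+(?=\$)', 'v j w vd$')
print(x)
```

Because the assertion is zero-width, the text it checks is not consumed and won't appear in the result.
With no groups in the pattern, `findall` gives back each whole match — 1 here.

['vd']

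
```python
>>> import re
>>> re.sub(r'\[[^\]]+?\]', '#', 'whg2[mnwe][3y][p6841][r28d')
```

Matches: at [4:10] → '[mnwe]'; at [10:14] → '[3y]'; at [14:21] → '[p6841]'.
Every occurrence is swapped for '#'.

'whg2###[r28d'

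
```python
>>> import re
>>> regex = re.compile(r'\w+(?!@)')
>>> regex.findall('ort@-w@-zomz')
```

`(?!…)`/`(?<!…)` only lets a position through if the neighbouring text does NOT match; no characters are consumed.
With no groups in the pattern, `findall` gives back each whole match — 2 here.

['or', 'zomz']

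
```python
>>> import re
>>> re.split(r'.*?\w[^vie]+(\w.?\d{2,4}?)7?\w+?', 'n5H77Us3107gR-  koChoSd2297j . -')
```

['', '297', ' . -']

This matches zero or more of any character (lazy), then a word character, then one or more of any character except [vie]; then a word character, then optionally any character, then 2 to 4 of a digit (lazy) (captured); then optionally a literal '7'; then one or more of a word character (lazy).
Matches to split on: at [0:28] → 'n5H77Us3107gR-  koChoSd2297j'.
The group in the pattern means `split` returns the separators' captures alongside the pieces.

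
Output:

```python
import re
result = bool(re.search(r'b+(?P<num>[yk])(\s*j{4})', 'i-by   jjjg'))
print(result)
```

False

Pattern: one or more of a literal 'b'; then one of [yk] (captured as 'num'); then zero or more of whitespace, then exactly 4 of a literal 'j' (captured).
`re.search` tries every starting position until one works.
Here nothing in the string fits, so the call returns None, and `bool(None)` is False.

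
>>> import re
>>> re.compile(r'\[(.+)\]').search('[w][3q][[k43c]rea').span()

The match spans [0:14] → '[w][3q][[k43c]'.

(0, 14)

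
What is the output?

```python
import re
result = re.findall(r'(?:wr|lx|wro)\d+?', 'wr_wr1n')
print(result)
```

['wr1']

Walking the string: at [3:6] → 'wr1'.
With no groups in the pattern, `findall` gives back each whole match — 1 here.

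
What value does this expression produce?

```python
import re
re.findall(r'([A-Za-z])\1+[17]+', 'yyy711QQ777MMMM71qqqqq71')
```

['y', 'Q', 'M', 'q']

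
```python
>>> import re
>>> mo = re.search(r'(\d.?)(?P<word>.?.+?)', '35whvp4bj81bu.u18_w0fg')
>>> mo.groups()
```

('35', 'wh')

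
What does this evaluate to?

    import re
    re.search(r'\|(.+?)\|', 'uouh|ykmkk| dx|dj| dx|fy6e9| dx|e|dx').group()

`re.search` tries every starting position until one works.
The match spans [4:11] → '|ykmkk|'.
Captured: group 1 = 'ykmkk'.

'|ykmkk|'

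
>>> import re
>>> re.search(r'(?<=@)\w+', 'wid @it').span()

(5, 7)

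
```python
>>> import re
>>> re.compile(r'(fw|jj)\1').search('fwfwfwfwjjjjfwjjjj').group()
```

'fwfw'

`\1` has to match the exact text group 1 already captured.
`re.search` scans for the first position where the pattern succeeds.
The match spans [0:4] → 'fwfw'.
Captured: group 1 = 'fw'.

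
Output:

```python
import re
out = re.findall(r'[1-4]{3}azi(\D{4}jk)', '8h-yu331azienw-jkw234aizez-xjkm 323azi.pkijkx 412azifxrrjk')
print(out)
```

This matches exactly 3 of a character in [1-4], then the literal 'azi'; then exactly 4 of a non-digit, then the literal 'jk' (captured).
Walking the string: at [5:17] match '331azienw-jk', group 1 = 'enw-jk'; at [32:44] match '323azi.pkijk', group 1 = '.pkijk'; at [46:58] match '412azifxrrjk', group 1 = 'fxrrjk'.
`findall` collects group 1 from each match (3 total).

['enw-jk', '.pkijk', 'fxrrjk']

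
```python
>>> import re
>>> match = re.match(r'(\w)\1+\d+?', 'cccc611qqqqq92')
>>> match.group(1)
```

The match spans [0:5] → 'cccc6'.
Captured: group 1 = 'c'.

'c'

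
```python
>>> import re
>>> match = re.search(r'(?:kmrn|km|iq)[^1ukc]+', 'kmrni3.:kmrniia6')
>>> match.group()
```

'kmrni3.:'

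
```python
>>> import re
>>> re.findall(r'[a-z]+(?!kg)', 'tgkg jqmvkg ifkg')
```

['tgkg', 'jqmvkg', 'ifkg']

Because the assertion is negative and zero-width, positions next to the forbidden text are skipped.
Since nothing is captured, `findall` lists the 3 matched substrings directly.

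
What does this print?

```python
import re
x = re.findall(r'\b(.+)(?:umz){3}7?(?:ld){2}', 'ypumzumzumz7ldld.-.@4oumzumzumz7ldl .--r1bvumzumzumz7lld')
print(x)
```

['yp']

The pattern matches a word boundary (`\b`, zero-width); then one or more of any character (captured); then the literal 'umz' repeated 3 times, then optionally the literal '7', then the literal 'ld' repeated 2 times.
One capturing group, so `findall` returns just the captured substring from the one match — 1 in all.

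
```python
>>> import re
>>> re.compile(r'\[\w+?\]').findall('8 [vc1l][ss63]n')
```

['[vc1l]', '[ss63]']

Walking the string: at [2:8] → '[vc1l]'; at [8:14] → '[ss63]'.
With no groups in the pattern, `findall` gives back each whole match — 2 here.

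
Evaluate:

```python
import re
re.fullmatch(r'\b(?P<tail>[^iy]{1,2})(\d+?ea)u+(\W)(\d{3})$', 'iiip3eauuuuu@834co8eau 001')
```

`fullmatch` succeeds only if the pattern covers the string from start to end.
Here there's no way to consume every character, so the call returns None.

None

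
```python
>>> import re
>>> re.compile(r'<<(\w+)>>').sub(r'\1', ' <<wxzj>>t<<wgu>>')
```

' wxzjtwgu'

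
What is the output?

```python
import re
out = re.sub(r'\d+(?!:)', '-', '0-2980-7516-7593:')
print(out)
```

Because the assertion is negative and zero-width, positions next to the forbidden text are skipped.
`sub` substitutes '-' at each match site.

-------3:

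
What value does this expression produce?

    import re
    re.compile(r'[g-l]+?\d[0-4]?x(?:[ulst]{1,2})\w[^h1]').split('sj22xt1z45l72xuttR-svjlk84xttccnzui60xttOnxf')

['s', '45', '-sv', 'nzu', 'xf']

This matches one or more of a character in [g-l] (lazy), then a digit; then optionally a character in [0-4], then the literal 'x'; then 1 to 2 of one of [ulst] (non-capturing group); then a word character, then any character except [h1].
Matches to split on: at [1:8] → 'j22xt1z'; at [10:18] → 'l72xuttR'; at [21:31] → 'jlk84xttcc'; at [34:42] → 'i60xttOn'.
The string is cut at each match, leaving 5 pieces.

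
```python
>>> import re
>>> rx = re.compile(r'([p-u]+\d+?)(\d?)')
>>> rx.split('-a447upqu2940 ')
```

['-a447', 'upqu2', '9', '40 ']

The pattern matches one or more of a character in [p-u], then one or more of a digit (lazy) (captured); then optionally a digit (captured).
Because the quantifier is non-greedy, it stops expanding at the earliest point where the rest of the pattern can succeed.
Matches to split on: at [5:11] → 'upqu29'.
The group in the pattern means `split` returns the separators' captures alongside the pieces.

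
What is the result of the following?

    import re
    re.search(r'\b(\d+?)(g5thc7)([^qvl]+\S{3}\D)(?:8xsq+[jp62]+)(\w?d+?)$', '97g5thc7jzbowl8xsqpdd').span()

The match spans [0:21] → '97g5thc7jzbowl8xsqpdd'.

(0, 21)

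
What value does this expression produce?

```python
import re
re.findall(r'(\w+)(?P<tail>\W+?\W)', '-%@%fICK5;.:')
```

Pattern: one or more of a word character (captured); then one or more of a non-word character (lazy), then a non-word character (captured as 'tail').
A `+?`/`*?`/`{m,n}?` starts at its minimum and grows only as far as needed for what follows to match.
Walking the string: at [4:11] match 'fICK5;.', groups = ('fICK5', ';.').
`findall` packs the 2 group values into a tuple for every match.

[('fICK5', ';.')]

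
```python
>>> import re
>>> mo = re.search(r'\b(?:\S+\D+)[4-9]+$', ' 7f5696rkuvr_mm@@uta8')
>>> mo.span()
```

(1, 21)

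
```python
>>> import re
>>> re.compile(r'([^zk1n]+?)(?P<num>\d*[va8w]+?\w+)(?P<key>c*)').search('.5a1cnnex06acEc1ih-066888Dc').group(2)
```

'5a1cnnex06acEc1ih'

Pattern: one or more of any character except [zk1n] (lazy) (captured); then zero or more of a digit, then one or more of one of [va8w] (lazy), then one or more of a word character (captured as 'num'); then zero or more of a literal 'c' (captured as 'key').
A `+?`/`*?`/`{m,n}?` starts at its minimum and grows only as far as needed for what follows to match.
Unlike `match`, `search` isn't anchored — it looks for the pattern anywhere in the string.
The match spans [0:18] → '.5a1cnnex06acEc1ih'.
Captured: group 1 = '.', group 2 = '5a1cnnex06acEc1ih', group 3 = ''.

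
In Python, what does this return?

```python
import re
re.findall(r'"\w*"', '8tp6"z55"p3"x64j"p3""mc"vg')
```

['"z55"', '"x64j"', '""']

Scanning left to right: at [4:9] → '"z55"'; at [11:17] → '"x64j"'; at [19:21] → '""'.
With no groups in the pattern, `findall` gives back each whole match — 3 here.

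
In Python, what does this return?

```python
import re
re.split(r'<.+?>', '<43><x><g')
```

['', '', '<g']

The `?` after the quantifier makes it lazy — it takes as little as possible before letting the rest of the pattern try.
`split` removes every match and returns the 3 fragments in between.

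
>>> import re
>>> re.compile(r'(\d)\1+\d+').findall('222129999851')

['2']

A backreference is literal: `\1` must see the identical characters the first group matched.
`findall` collects group 1 from the one match (1 total).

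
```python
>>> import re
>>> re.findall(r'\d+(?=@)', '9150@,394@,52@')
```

The positive lookaround only admits positions where the adjacent text matches; those characters stay outside the span.
Scanning left to right: at [0:4] → '9150'; at [6:9] → '394'; at [11:13] → '52'.
No capturing groups, so `findall` returns the 3 full match strings.

['9150', '394', '52']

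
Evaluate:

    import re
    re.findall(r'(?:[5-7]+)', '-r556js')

['556']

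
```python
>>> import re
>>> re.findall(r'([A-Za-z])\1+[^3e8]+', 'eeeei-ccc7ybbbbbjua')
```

['e']

The backreference `\1` re-matches whatever the first group consumed, character for character.
With a single group, `findall` returns only what that group captured — 1 item.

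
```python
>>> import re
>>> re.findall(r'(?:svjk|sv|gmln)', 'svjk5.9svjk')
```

Alternation tries branches left to right and keeps the first one that lets the overall match succeed at that position.
No capturing groups, so `findall` returns the 2 full match strings.

['svjk', 'svjk']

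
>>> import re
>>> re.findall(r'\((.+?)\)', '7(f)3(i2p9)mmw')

The `?` after the quantifier makes it lazy — it takes as little as possible before letting the rest of the pattern try.
`findall` collects group 1 from each match (2 total).

['f', 'i2p9']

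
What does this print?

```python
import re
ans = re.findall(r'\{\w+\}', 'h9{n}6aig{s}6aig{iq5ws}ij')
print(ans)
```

['{n}', '{s}', '{iq5ws}']

With no groups in the pattern, `findall` gives back each whole match — 3 here.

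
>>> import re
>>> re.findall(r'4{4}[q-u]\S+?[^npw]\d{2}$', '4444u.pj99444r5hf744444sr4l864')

['4444u.pj99444r5hf744444sr4l864']

The pattern matches exactly 4 of a literal '4', then a character in [q-u]; then one or more of a non-whitespace character (lazy); then any character except [npw], then exactly 2 of a digit; then anchored at the end.
Scanning left to right: at [0:30] → '4444u.pj99444r5hf744444sr4l864'.
With no groups in the pattern, `findall` gives back each whole match — 1 here.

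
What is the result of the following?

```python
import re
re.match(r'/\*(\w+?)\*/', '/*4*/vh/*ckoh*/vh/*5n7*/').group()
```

'/*4*/'

`match` is anchored at position 0; if the pattern doesn't fit there, it returns None.
The match spans [0:5] → '/*4*/'.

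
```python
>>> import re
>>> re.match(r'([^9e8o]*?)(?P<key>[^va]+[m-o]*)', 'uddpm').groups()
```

('', 'uddpm')

The pattern matches zero or more of any character except [9e8o] (lazy) (captured); then one or more of any character except [va], then zero or more of a character in [m-o] (captured as 'key').
Because the quantifier is non-greedy, it stops expanding at the earliest point where the rest of the pattern can succeed.
`re.match` only tries the pattern at the start of the string.
The match spans [0:5] → 'uddpm'.
Captured: group 1 = '', group 2 = 'uddpm'.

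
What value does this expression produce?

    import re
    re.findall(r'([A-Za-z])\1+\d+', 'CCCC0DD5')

['C', 'D']

A backreference is literal: `\1` must see the identical characters the first group matched.
With a single group, `findall` returns only what that group captured — 2 items.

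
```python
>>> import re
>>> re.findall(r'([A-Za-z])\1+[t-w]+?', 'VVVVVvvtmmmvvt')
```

`\1` has to match the exact text group 1 already captured.
`findall` collects group 1 from each match (2 total).

['V', 'm']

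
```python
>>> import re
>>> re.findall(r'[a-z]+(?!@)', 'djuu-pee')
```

['djuu', 'pee']

`(?!…)`/`(?<!…)` only lets a position through if the neighbouring text does NOT match; no characters are consumed.
Since nothing is captured, `findall` lists the 2 matched substrings directly.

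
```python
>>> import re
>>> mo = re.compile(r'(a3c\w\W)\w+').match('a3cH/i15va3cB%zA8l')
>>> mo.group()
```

`re.match` won't scan ahead — the pattern has to work from the very first character.
The match spans [0:13] → 'a3cH/i15va3cB'.

'a3cH/i15va3cB'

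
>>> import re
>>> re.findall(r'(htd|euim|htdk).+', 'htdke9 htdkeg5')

Alternation isn't longest-match — the leftmost alternative that fits at this position is chosen.
Walking the string: at [0:14] match 'htdke9 htdkeg5', group 1 = 'htd'.
`findall` collects group 1 from the one match (1 total).

['htd']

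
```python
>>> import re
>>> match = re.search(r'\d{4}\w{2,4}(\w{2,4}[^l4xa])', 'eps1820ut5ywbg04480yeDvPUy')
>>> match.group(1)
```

The pattern matches exactly 4 of a digit, then 2 to 4 of a word character; then 2 to 4 of a word character, then any character except [l4xa] (captured).
`search` walks the string left to right and returns the first match it finds.
The match spans [3:15] → '1820ut5ywbg0'.
Captured: group 1 = 'wbg0'.

'wbg0'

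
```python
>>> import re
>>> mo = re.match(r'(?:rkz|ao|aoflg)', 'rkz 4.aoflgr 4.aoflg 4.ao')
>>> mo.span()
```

`match` is anchored at position 0; if the pattern doesn't fit there, it returns None.
The match spans [0:3] → 'rkz'.

(0, 3)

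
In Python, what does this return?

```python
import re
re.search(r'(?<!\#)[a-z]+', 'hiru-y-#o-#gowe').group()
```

`(?!…)`/`(?<!…)` only lets a position through if the neighbouring text does NOT match; no characters are consumed.
Unlike `match`, `search` isn't anchored — it looks for the pattern anywhere in the string.
The match spans [0:4] → 'hiru'.

'hiru'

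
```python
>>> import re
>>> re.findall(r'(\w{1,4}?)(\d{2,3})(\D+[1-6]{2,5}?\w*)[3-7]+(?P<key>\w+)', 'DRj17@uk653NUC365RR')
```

[('DRj', '17', '@uk653NUC36', 'RR')]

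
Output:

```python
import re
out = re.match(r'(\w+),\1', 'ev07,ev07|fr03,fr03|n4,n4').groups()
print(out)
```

The match spans [0:9] → 'ev07,ev07'.
Captured: group 1 = 'ev07'.

('ev07',)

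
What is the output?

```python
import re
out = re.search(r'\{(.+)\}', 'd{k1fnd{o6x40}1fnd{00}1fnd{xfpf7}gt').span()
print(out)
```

The match spans [1:33] → '{k1fnd{o6x40}1fnd{00}1fnd{xfpf7}'.

(1, 33)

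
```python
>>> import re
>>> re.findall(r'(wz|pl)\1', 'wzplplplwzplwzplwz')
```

After group 1 captures some text, `\1` only succeeds where that same text appears again.
Matches: at [2:6] match 'plpl', group 1 = 'pl'.
Because there's exactly one group, `findall` drops the full match and keeps group 1 from the one hit.

['pl']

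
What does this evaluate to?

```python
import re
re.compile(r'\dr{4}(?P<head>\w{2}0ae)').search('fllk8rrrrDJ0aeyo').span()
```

(4, 14)

Pattern: a digit, then exactly 4 of the literal 'r'; then exactly 2 of a word character, then the literal '0ae' (captured as 'head').
The match spans [4:14] → '8rrrrDJ0ae'.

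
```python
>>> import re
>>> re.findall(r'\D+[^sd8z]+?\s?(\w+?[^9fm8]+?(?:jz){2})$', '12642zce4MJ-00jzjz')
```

['MJ-00jzjz']

Lazy quantifiers expand one character at a time until the remainder of the pattern can match.
One capturing group, so `findall` returns just the captured substring from the one match — 1 in all.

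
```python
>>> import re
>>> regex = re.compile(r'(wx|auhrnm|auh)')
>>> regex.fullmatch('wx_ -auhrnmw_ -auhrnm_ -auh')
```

None

For `fullmatch`, every character of the input must be accounted for by the pattern.
Here there's no way to consume every character, so the call returns None.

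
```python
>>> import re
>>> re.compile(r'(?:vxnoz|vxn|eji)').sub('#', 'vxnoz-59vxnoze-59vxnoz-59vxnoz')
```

'#-59#e-59#-59#'

`|` is ordered: at each position the engine commits to the first alternative that works.
Matches: at [0:5] → 'vxnoz'; at [8:13] → 'vxnoz'; at [17:22] → 'vxnoz'; at [25:30] → 'vxnoz'.
Every occurrence is swapped for '#'.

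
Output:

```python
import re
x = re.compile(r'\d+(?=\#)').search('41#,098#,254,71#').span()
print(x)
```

The lookaround is zero-width — it requires the adjacent text to match without consuming it, so the asserted text isn't part of the match.
`search` walks the string left to right and returns the first match it finds.
The match spans [0:2] → '41'.

(0, 2)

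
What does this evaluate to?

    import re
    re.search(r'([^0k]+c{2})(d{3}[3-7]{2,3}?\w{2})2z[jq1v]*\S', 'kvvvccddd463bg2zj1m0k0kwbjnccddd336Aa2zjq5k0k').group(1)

The match spans [1:19] → 'vvvccddd463bg2zj1m'.
Captured: group 1 = 'vvvcc', group 2 = 'ddd463bg'.

'vvvcc'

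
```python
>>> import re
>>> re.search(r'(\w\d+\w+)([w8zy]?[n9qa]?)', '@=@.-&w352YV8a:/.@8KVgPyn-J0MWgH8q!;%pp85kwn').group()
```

The match spans [6:14] → 'w352YV8a'.

'w352YV8a'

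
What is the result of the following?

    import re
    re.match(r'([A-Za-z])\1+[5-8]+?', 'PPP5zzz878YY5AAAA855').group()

A backreference is literal: `\1` must see the identical characters the first group matched.
`re.match` won't scan ahead — the pattern has to work from the very first character.
The match spans [0:4] → 'PPP5'.
Captured: group 1 = 'P'.

'PPP5'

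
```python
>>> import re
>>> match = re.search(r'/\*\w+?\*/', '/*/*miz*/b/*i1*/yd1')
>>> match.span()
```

The match spans [2:9] → '/*miz*/'.

(2, 9)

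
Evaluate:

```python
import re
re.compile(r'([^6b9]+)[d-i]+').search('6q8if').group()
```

The pattern matches one or more of any character except [6b9] (captured); then one or more of a character in [d-i].
The match spans [1:5] → 'q8if'.

'q8if'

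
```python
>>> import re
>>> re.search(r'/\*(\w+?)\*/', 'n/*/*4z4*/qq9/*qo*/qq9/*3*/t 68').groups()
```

`re.search` tries every starting position until one works.
The match spans [3:10] → '/*4z4*/'.
Captured: group 1 = '4z4'.

('4z4',)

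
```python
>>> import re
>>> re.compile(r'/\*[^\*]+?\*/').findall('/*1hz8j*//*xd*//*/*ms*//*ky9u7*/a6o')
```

['/*1hz8j*/', '/*xd*/', '/*ms*/', '/*ky9u7*/']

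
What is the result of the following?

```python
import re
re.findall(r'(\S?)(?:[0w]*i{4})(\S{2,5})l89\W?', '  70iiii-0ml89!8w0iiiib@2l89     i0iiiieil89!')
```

Pattern: optionally a non-whitespace character (captured); then zero or more of one of [0w], then exactly 4 of the literal 'i' (non-capturing group); then 2 to 5 of a non-whitespace character (captured); then the literal 'l89', then optionally a non-word character.
Walking the string: at [2:15] match '70iiii-0ml89!', groups = ('7', '-0m'); at [15:29] match '8w0iiiib@2l89 ', groups = ('8', 'b@2'); at [33:45] match 'i0iiiieil89!', groups = ('i', 'ei').
With 2 capturing groups, `findall` returns a 2-tuple per match.

[('7', '-0m'), ('8', 'b@2'), ('i', 'ei')]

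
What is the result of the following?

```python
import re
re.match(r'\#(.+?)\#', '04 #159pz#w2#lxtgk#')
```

None

`re.match` only tries the pattern at the start of the string.
Here the string doesn't start with a match, so the call returns None.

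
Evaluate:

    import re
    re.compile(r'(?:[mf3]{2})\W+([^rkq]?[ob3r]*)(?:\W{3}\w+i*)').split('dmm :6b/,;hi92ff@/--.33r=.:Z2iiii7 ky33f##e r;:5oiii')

['d', '6b', '@/--.33r=.:Z2iiii7 ky33f##e r;:5oiii']

The pattern matches exactly 2 of one of [mf3] (non-capturing group); then one or more of a non-word character; then optionally any character except [rkq], then zero or more of one of [ob3r] (captured); then exactly 3 of a non-word character, then one or more of a word character, then zero or more of a literal 'i' (non-capturing group).
`re.split` interleaves the captured-group text with the surrounding fragments.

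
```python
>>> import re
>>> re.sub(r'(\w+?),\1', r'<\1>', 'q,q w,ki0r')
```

'<q> w,ki0r'

The backreference `\1` re-matches whatever the first group consumed, character for character.
Each match is replaced using the text its own group 1 captured.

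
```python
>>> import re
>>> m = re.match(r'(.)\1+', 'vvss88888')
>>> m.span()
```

(0, 2)

After group 1 captures some text, `\1` only succeeds where that same text appears again.
With `match`, the pattern is implicitly anchored at the beginning.
The match spans [0:2] → 'vv'.
Captured: group 1 = 'v'.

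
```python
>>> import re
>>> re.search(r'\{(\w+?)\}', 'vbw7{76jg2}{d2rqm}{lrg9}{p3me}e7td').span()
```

(4, 11)

The match spans [4:11] → '{76jg2}'.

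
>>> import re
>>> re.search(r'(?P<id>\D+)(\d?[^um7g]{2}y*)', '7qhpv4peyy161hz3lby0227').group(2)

'4peyy'

This matches one or more of a non-digit (captured as 'id'); then optionally a digit, then exactly 2 of any character except [um7g], then zero or more of the literal 'y' (captured).
`search` walks the string left to right and returns the first match it finds.
The match spans [1:10] → 'qhpv4peyy'.
Captured: group 1 = 'qhpv', group 2 = '4peyy'.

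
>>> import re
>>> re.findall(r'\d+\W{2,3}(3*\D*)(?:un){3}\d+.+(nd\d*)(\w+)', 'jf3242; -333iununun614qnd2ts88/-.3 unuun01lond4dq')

[('333i', 'nd4', 'dq')]

Pattern: one or more of a digit; then 2 to 3 of a non-word character; then zero or more of a literal '3', then zero or more of a non-digit (captured); then the literal 'un' repeated 3 times, then one or more of a digit, then one or more of any character; then the literal 'nd', then zero or more of a digit (captured); then one or more of a word character (captured).
Scanning left to right: at [2:49] match '3242; -333iununun614qnd2ts88/-.3 unuun01lond4dq', groups = ('333i', 'nd4', 'dq').
Multiple groups make `findall` return tuples — one 3-tuple for the one match.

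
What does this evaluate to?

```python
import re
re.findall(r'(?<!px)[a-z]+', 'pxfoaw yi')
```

The negative lookahead/lookbehind blocks any match where the forbidden context is present.
No capturing groups, so `findall` returns the 2 full match strings.

['pxfoaw', 'yi']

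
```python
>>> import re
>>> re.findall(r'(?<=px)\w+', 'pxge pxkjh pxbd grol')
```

['ge', 'kjh', 'bd']

The positive lookaround only admits positions where the adjacent text matches; those characters stay outside the span.
Scanning left to right: at [2:4] → 'ge'; at [7:10] → 'kjh'; at [13:15] → 'bd'.
No capturing groups, so `findall` returns the 3 full match strings.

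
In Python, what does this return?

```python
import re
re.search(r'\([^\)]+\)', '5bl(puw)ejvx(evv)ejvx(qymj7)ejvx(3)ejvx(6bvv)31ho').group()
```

'(puw)'

`re.search` tries every starting position until one works.
The match spans [3:8] → '(puw)'.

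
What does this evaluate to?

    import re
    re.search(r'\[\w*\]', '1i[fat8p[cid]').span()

`re.search` scans for the first position where the pattern succeeds.
The match spans [8:13] → '[cid]'.

(8, 13)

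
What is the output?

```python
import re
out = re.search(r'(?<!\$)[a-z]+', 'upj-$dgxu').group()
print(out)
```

upj

A negative assertion filters positions out without eating any characters.
Unlike `match`, `search` isn't anchored — it looks for the pattern anywhere in the string.
The match spans [0:3] → 'upj'.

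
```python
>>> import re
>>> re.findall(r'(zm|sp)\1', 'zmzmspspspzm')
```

['zm', 'sp']

The backreference `\1` re-matches whatever the first group consumed, character for character.
With a single group, `findall` returns only what that group captured — 2 items.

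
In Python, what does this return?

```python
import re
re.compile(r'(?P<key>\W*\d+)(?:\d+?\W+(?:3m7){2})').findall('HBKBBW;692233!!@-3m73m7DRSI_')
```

[';69223']

`findall` collects group 1 from the one match (1 total).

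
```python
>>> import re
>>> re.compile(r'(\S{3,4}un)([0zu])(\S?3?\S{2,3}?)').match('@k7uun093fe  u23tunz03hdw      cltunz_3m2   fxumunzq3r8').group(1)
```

Pattern: 3 to 4 of a non-whitespace character, then the literal 'un' (captured); then one of [0zu] (captured); then optionally a non-whitespace character, then optionally the literal '3', then 2 to 3 of a non-whitespace character (lazy) (captured).
`re.match` won't scan ahead — the pattern has to work from the very first character.
The match spans [0:11] → '@k7uun093fe'.
Captured: group 1 = '@k7uun', group 2 = '0', group 3 = '93fe'.

'@k7uun'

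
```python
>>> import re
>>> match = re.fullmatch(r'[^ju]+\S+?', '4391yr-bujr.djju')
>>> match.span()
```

(0, 16)

`re.fullmatch` requires the pattern to consume the entire string.
The match spans [0:16] → '4391yr-bujr.djju'.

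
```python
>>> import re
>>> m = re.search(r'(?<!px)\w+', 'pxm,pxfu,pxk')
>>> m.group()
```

'pxm'

`(?!…)`/`(?<!…)` only lets a position through if the neighbouring text does NOT match; no characters are consumed.
`re.search` scans for the first position where the pattern succeeds.
The match spans [0:3] → 'pxm'.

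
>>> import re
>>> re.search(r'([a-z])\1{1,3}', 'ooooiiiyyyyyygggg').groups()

`\1` has to match the exact text group 1 already captured.
`re.search` tries every starting position until one works.
The match spans [0:4] → 'oooo'.
Captured: group 1 = 'o'.

('o',)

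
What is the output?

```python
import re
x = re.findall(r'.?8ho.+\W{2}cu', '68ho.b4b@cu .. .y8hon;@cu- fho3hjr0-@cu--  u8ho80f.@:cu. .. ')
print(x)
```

['68ho.b4b@cu .. .y8hon;@cu- fho3hjr0-@cu--  u8ho80f.@:cu']

The pattern matches optionally any character, then the literal '8ho', then one or more of any character; then exactly 2 of a non-word character, then the literal 'cu'.
Walking the string: at [0:55] → '68ho.b4b@cu .. .y8hon;@cu- fho3hjr0-@cu--  u8ho80f.@:cu'.
With no groups in the pattern, `findall` gives back each whole match — 1 here.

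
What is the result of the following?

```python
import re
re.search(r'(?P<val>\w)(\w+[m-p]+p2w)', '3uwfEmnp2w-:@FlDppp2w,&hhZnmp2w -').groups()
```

('3', 'uwfEmnp2w')

The pattern matches a word character (captured as 'val'); then one or more of a word character, then one or more of a character in [m-p], then the literal 'p2w' (captured).
Unlike `match`, `search` isn't anchored — it looks for the pattern anywhere in the string.
The match spans [0:10] → '3uwfEmnp2w'.
Captured: group 1 = '3', group 2 = 'uwfEmnp2w'.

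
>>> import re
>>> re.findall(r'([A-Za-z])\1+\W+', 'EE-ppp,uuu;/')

['E', 'p', 'u']

`\1` has to match the exact text group 1 already captured.
Matches: at [0:3] match 'EE-', group 1 = 'E'; at [3:7] match 'ppp,', group 1 = 'p'; at [7:12] match 'uuu;/', group 1 = 'u'.
`findall` collects group 1 from each match (3 total).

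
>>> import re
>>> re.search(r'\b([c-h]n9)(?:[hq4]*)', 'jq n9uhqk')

The pattern matches a word boundary (`\b`, zero-width); then a character in [c-h], then the literal 'n9' (captured); then zero or more of one of [hq4] (non-capturing group).
`search` walks the string left to right and returns the first match it finds.
Here nothing in the string fits, so the call returns None.

None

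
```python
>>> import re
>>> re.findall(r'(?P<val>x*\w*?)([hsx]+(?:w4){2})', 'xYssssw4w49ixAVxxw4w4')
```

[('xY', 'ssssw4w4'), ('9ixAV', 'xxw4w4')]

Pattern: zero or more of the literal 'x', then zero or more of a word character (lazy) (captured as 'val'); then one or more of one of [hsx], then the literal 'w4' repeated 2 times (captured).
A `+?`/`*?`/`{m,n}?` starts at its minimum and grows only as far as needed for what follows to match.
Walking the string: at [0:10] match 'xYssssw4w4', groups = ('xY', 'ssssw4w4'); at [10:21] match '9ixAVxxw4w4', groups = ('9ixAV', 'xxw4w4').
2 groups means each result is a tuple of 2 captured strings — 2 here.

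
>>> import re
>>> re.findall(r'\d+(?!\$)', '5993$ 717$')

['599', '71']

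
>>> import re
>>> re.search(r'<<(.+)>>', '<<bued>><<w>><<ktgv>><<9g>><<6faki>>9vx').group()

`re.search` scans for the first position where the pattern succeeds.
The match spans [0:36] → '<<bued>><<w>><<ktgv>><<9g>><<6faki>>'.
Captured: group 1 = 'bued>><<w>><<ktgv>><<9g>><<6faki'.

'<<bued>><<w>><<ktgv>><<9g>><<6faki>>'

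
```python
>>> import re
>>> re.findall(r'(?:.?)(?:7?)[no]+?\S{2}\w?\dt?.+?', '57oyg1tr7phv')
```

['57oyg1tr']

A non-greedy quantifier consumes as few characters as it can — just enough that the remainder of the pattern still matches from where it stops; whatever follows it matches normally.
Since nothing is captured, `findall` lists the 1 matched substring directly.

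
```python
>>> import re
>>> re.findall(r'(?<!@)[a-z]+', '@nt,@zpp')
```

Because the assertion is negative and zero-width, positions next to the forbidden text are skipped.
With no groups in the pattern, `findall` gives back each whole match — 2 here.

['t', 'pp']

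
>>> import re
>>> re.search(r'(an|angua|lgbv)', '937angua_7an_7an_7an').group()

'an'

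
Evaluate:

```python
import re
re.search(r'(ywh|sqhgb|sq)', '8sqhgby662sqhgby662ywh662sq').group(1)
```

'sqhgb'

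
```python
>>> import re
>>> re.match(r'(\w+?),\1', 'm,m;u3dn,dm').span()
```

(0, 3)

After group 1 captures some text, `\1` only succeeds where that same text appears again.
`re.match` won't scan ahead — the pattern has to work from the very first character.
The match spans [0:3] → 'm,m'.
Captured: group 1 = 'm'.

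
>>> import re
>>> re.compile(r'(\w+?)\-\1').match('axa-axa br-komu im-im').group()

'axa-axa'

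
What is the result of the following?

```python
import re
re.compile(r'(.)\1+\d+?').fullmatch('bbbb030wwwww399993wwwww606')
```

None

`\1` is not a pattern — it's the concrete string captured by group 1, re-applied verbatim.
For `fullmatch`, every character of the input must be accounted for by the pattern.
Here the string isn't matched end-to-end, so the call returns None.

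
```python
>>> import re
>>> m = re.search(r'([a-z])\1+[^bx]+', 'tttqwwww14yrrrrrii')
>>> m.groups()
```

('t',)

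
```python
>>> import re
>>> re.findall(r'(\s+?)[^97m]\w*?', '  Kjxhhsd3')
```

This matches one or more of whitespace (lazy) (captured); then any character except [97m], then zero or more of a word character (lazy).
Lazy quantifiers expand one character at a time until the remainder of the pattern can match.
Walking the string: at [0:2] match '  ', group 1 = ' '.
Because there's exactly one group, `findall` drops the full match and keeps group 1 from the one hit.

[' ']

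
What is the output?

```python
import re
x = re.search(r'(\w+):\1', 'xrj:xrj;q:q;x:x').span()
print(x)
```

(0, 7)

A backreference is literal: `\1` must see the identical characters the first group matched.
The match spans [0:7] → 'xrj:xrj'.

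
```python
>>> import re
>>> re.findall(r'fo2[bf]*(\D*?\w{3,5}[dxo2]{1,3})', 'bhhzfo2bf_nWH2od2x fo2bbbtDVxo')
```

['_nWH2od2', 'tDVxo']

This matches the literal 'fo2', then zero or more of one of [bf]; then zero or more of a non-digit (lazy), then 3 to 5 of a word character, then 1 to 3 of one of [dxo2] (captured).
The `?` after the quantifier makes it lazy — it takes as little as possible before letting the rest of the pattern try.
Scanning left to right: at [4:17] match 'fo2bf_nWH2od2', group 1 = '_nWH2od2'; at [19:30] match 'fo2bbbtDVxo', group 1 = 'tDVxo'.
`findall` collects group 1 from each match (2 total).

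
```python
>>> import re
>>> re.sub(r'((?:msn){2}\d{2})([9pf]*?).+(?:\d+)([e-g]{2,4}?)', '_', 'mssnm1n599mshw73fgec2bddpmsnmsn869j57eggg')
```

The pattern matches the literal 'msn' repeated 2 times, then exactly 2 of a digit (captured); then zero or more of one of [9pf] (lazy) (captured); then one or more of any character; then one or more of a digit (non-capturing group); then 2 to 4 of a character in [e-g] (lazy) (captured).
With the lazy modifier that quantifier settles for the fewest repetitions that let the rest of the pattern succeed (the atoms after it are unaffected and can still be greedy).
Matches: at [25:39] → 'msnmsn869j57eg'.
Each match is replaced by '_'.

'mssnm1n599mshw73fgec2bddp_gg'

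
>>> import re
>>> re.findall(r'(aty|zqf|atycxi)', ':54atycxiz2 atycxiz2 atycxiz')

['aty', 'aty', 'aty']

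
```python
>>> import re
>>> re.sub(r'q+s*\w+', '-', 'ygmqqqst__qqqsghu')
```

Pattern: one or more of a literal 'q', then zero or more of a literal 's'; then one or more of a word character.
Matches: at [3:17] → 'qqqst__qqqsghu'.
Each match is replaced by '-'.

'ygm-'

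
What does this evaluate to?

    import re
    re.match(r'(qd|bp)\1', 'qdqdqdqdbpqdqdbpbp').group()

With `match`, the pattern is implicitly anchored at the beginning.
The match spans [0:4] → 'qdqd'.

'qdqd'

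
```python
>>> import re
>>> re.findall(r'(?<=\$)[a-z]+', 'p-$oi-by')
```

['oi']

The positive lookaround only admits positions where the adjacent text matches; those characters stay outside the span.
With no groups in the pattern, `findall` gives back each whole match — 1 here.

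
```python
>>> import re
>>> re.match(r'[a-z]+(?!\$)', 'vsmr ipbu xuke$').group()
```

'vsmr'

The negative lookahead/lookbehind blocks any match where the forbidden context is present.
`match` is anchored at position 0; if the pattern doesn't fit there, it returns None.
The match spans [0:4] → 'vsmr'.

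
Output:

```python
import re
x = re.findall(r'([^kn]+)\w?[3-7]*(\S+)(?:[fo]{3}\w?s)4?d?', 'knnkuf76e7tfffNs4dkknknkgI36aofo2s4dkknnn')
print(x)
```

[('uf76e7tfffNs4d', 'knknkgI36a')]

This matches one or more of any character except [kn] (captured); then optionally a word character, then zero or more of a character in [3-7]; then one or more of a non-whitespace character (captured); then exactly 3 of one of [fo], then optionally a word character, then the literal 's' (non-capturing group); then optionally a literal '4', then optionally a literal 'd'.
Walking the string: at [4:36] match 'uf76e7tfffNs4dkknknkgI36aofo2s4d', groups = ('uf76e7tfffNs4d', 'knknkgI36a').
Multiple groups make `findall` return tuples — one 2-tuple for the one match.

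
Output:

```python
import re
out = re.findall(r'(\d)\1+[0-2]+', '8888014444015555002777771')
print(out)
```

['8', '4', '5', '7']

`\1` is not a pattern — it's the concrete string captured by group 1, re-applied verbatim.
With a single group, `findall` returns only what that group captured — 4 items.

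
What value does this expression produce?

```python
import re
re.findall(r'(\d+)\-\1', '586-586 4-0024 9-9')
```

['586', '9']

The backreference `\1` re-matches whatever the first group consumed, character for character.
Walking the string: at [0:7] match '586-586', group 1 = '586'; at [15:18] match '9-9', group 1 = '9'.
One capturing group, so `findall` returns just the captured substring from each match — 2 in all.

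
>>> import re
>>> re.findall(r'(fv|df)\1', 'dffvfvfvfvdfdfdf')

['fv', 'fv', 'df']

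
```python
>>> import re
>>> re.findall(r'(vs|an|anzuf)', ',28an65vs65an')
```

['an', 'vs', 'an']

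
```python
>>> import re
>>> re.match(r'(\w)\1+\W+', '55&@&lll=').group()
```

`match` is anchored at position 0; if the pattern doesn't fit there, it returns None.
The match spans [0:5] → '55&@&'.

'55&@&'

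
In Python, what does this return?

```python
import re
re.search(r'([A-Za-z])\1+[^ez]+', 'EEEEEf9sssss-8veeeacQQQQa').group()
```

'EEEEEf9sssss-8v'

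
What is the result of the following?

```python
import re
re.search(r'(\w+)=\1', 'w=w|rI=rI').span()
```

(0, 3)

`\1` has to match the exact text group 1 already captured.
`re.search` tries every starting position until one works.
The match spans [0:3] → 'w=w'.
Captured: group 1 = 'w'.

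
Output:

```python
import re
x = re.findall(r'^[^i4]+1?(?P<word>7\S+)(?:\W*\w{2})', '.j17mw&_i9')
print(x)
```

Pattern: anchored at the start of the string; then one or more of any character except [i4], then optionally the literal '1'; then the literal '7', then one or more of a non-whitespace character (captured as 'word'); then zero or more of a non-word character, then exactly 2 of a word character (non-capturing group).
Matches: at [0:10] match '.j17mw&_i9', group 1 = '7mw&_'.
`findall` collects group 1 from the one match (1 total).

['7mw&_']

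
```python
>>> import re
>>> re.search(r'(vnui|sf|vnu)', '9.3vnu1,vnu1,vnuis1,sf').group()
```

`search` walks the string left to right and returns the first match it finds.
The match spans [3:6] → 'vnu'.
Captured: group 1 = 'vnu'.

'vnu'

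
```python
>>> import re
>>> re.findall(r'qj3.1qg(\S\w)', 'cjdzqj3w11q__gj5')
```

`findall` collects group 1 from each match (0 total).
Nothing in the string satisfies the pattern, so the list is empty.

[]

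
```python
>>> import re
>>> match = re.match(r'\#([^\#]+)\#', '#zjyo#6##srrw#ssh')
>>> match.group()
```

'#zjyo#'

With `match`, the pattern is implicitly anchored at the beginning.
The match spans [0:6] → '#zjyo#'.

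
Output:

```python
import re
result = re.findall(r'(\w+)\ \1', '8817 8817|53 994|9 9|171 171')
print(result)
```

['8817', '9', '171']

A backreference is literal: `\1` must see the identical characters the first group matched.
Matches: at [0:9] match '8817 8817', group 1 = '8817'; at [17:20] match '9 9', group 1 = '9'; at [21:28] match '171 171', group 1 = '171'.
One capturing group, so `findall` returns just the captured substring from each match — 3 in all.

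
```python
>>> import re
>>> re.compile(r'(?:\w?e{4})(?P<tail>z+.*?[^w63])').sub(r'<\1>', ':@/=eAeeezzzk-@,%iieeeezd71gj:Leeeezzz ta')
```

':@/=eAeeezzzk-@,%i<zd>71gj:<zzz >ta'

This matches optionally a word character, then exactly 4 of a literal 'e' (non-capturing group); then one or more of a literal 'z', then zero or more of any character (lazy), then any character except [w63] (captured as 'tail').
A non-greedy quantifier consumes as few characters as it can — just enough that the remainder of the pattern still matches from where it stops; whatever follows it matches normally.
Matches: at [18:25] → 'ieeeezd'; at [30:39] → 'Leeeezzz '.
The replacement refers to a captured group, so each match is rewritten using its own captured text.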